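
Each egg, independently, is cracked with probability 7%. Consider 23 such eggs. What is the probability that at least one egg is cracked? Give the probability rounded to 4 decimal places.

0.8116

P(at least one) = 1 − P(none) = 1 − (1 − 0.07)^23
= 1 − 0.188412 = 0.811588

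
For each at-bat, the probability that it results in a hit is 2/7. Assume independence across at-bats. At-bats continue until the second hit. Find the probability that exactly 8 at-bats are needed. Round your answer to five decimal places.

0.07589

Y = trial on which the second success occurs; negative binomial, r=2, p=0.285714.
P(Y=8) = C(7,1) · p^2 · (1−p)^6
= 7 · 0.081633 · 0.13281 = 0.0758916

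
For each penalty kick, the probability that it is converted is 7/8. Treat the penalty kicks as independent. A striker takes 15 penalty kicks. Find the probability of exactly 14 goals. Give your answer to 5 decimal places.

X ~ Binomial(n=15, p=0.875).
P(X=14) = C(15,14) · p^14 · (1−p)^1
= 15 · 0.15421 · 0.125 = 0.2891439

0.28914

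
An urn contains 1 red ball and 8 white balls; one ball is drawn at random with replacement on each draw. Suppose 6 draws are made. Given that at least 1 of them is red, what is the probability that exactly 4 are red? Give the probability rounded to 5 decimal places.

X ~ Binomial(6, 0.111111). Want P(X=4 | X≥1) = P(X=4) / P(X≥1).
P(X=4) = C(6,4)·0.111111^4·0.888889^2 = 0.0018064
P(X≥1) = 1 − 0.4932702 = 0.5067298
Ratio = 0.0018064 / 0.5067298 = 0.0035648

0.00356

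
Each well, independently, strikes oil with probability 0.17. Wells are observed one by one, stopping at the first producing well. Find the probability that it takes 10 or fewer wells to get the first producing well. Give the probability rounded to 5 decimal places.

Y = number of wells to the first success; geometric, p = 0.17.
P(Y ≤ 10) = 1 − (1−p)^10 = 1 − 0.1551604 = 0.8448396

0.84484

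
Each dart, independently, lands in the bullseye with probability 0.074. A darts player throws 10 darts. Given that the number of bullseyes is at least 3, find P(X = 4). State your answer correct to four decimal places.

0.1212

X ~ Binomial(10, 0.074). Want P(X=4 | X≥3) = P(X=4) / P(X≥3).
P(X=4) = C(10,4)·0.074^4·0.926^6 = 0.003970
P(X≥3) = 1 − 0.463564 − 0.370451 − 0.133218 = 0.032767
Ratio = 0.003970 / 0.032767 = 0.121166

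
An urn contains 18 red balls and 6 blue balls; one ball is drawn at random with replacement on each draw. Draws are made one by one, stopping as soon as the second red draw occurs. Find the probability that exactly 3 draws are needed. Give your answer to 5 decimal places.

Y = trial on which the second success occurs; negative binomial, r=2, p=0.75.
P(Y=3) = C(2,1) · p^2 · (1−p)^1
= 2 · 0.5625 · 0.25 = 0.2812500

0.28125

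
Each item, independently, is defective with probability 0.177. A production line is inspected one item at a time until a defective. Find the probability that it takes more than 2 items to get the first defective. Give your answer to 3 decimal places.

Y = number of items to the first success; geometric, p = 0.177.
P(Y > 2) = P(first 2 all fail) = (1−p)^2 = 0.67733

0.677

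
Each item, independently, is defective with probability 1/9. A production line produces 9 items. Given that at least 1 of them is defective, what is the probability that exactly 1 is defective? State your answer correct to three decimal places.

X ~ Binomial(9, 0.111111). Want P(X=1 | X≥1) = P(X=1) / P(X≥1).
P(X=1) = C(9,1)·0.111111^1·0.888889^8 = 0.38974
P(X≥1) = 1 − 0.34644 = 0.65356
Ratio = 0.38974 / 0.65356 = 0.59634

0.596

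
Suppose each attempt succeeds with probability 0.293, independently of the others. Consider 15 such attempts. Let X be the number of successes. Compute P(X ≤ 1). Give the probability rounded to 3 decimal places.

X ~ Binomial(15, 0.293); P(X ≤ 1) = Σ C(15,k) p^k (1−p)^(15−k) over k:
  k=0: C(15,0)·0.293^0·0.707^15 = 0.00551
  k=1: C(15,1)·0.293^1·0.707^14 = 0.03426
Total = 0.03978

0.040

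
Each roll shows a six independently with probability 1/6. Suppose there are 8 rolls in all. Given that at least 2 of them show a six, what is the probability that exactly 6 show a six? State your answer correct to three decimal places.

X ~ Binomial(8, 0.166667). Want P(X=6 | X≥2) = P(X=6) / P(X≥2).
P(X=6) = C(8,6)·0.166667^6·0.833333^2 = 0.00042
P(X≥2) = 1 − 0.23257 − 0.37211 = 0.39532
Ratio = 0.00042 / 0.39532 = 0.00105

0.001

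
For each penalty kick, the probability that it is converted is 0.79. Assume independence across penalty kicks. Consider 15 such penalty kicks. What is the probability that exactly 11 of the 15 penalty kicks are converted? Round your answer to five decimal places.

X ~ Binomial(n=15, p=0.79).
P(X=11) = C(15,11) · p^11 · (1−p)^4
= 1365 · 0.074799 · 0.0019448 = 0.1985673

0.19857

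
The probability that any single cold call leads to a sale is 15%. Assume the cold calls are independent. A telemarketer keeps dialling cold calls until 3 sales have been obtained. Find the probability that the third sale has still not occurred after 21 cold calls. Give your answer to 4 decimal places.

0.3705

Needing more than 21 cold calls ⇔ fewer than 3 successes in the first 21. With X ~ Binomial(21, 0.15), P(Y > 21) = P(X ≤ 2).
  k=0: C(21,0)·0.15^0·0.85^21 = 0.032946
  k=1: C(21,1)·0.15^1·0.85^20 = 0.122093
  k=2: C(21,2)·0.15^2·0.85^19 = 0.215457
P(X ≤ 2) = 0.370496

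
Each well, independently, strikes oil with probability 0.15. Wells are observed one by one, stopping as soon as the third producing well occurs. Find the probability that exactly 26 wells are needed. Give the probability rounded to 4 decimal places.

Y = trial on which the third success occurs; negative binomial, r=3, p=0.15.
P(Y=26) = C(25,2) · p^3 · (1−p)^23
= 300 · 0.003375 · 0.023803 = 0.024101

0.0241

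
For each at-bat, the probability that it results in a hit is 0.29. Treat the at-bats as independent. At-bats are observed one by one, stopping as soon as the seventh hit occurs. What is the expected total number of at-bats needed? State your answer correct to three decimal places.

Y = total at-bats until the seventh success; negative binomial with r=7, p=0.29.
E[Y] = r / p = 7 / 0.29 = 24.13793

24.138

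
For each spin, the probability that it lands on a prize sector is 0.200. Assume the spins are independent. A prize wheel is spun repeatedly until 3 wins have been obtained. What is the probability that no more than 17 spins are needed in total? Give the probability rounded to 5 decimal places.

0.69038

Finishing within 17 spins ⇔ at least 3 successes in the first 17. With X ~ Binomial(17, 0.20), P(Y ≤ 17) = 1 − P(X ≤ 2).
  k=0: C(17,0)·0.20^0·0.80^17 = 0.0225180
  k=1: C(17,1)·0.20^1·0.80^16 = 0.0957015
  k=2: C(17,2)·0.20^2·0.80^15 = 0.1914030
1 − 0.3096225 = 0.6903775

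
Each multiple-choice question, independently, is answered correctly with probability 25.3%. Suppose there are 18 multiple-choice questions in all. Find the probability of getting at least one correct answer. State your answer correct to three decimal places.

P(at least one) = 1 − P(none) = 1 − (1 − 0.253)^18
= 1 − 0.00525 = 0.99475

0.995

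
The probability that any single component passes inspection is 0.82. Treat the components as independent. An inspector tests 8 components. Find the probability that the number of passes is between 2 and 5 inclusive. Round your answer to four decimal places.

X ~ Binomial(8, 0.82); P(2 ≤ X ≤ 5) = Σ C(8,k) p^k (1−p)^(8−k) over k:
  k=2: C(8,2)·0.82^2·0.18^6 = 0.000640
  k=3: C(8,3)·0.82^3·0.18^5 = 0.005834
  k=4: C(8,4)·0.82^4·0.18^4 = 0.033223
  k=5: C(8,5)·0.82^5·0.18^3 = 0.121081
Total = 0.160779

0.1608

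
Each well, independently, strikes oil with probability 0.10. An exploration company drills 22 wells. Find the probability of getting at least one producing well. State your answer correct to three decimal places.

P(at least one) = 1 − P(none) = 1 − (1 − 0.10)^22
= 1 − 0.09848 = 0.90152

0.902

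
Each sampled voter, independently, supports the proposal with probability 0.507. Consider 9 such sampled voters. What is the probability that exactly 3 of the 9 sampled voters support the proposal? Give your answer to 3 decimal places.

0.157

X ~ Binomial(n=9, p=0.507).
P(X=3) = C(9,3) · p^3 · (1−p)^6
= 84 · 0.13032 · 0.014358 = 0.15718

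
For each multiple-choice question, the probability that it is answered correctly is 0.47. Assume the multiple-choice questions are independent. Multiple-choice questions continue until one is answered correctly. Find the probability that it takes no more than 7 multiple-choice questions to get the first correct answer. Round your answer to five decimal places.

0.98825

Y = number of multiple-choice questions to the first success; geometric, p = 0.47.
P(Y ≤ 7) = 1 − (1−p)^7 = 1 − 0.0117471 = 0.9882529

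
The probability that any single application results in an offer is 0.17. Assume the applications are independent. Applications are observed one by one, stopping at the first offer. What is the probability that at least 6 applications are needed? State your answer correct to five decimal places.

Y = number of applications to the first success; geometric, p = 0.17.
P(Y > 5) = P(first 5 all fail) = (1−p)^5 = 0.3939041

0.39390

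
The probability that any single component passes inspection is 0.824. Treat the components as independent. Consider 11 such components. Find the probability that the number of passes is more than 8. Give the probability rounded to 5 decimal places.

0.69663

X ~ Binomial(11, 0.824); P(X ≥ 9) = Σ C(11,k) p^k (1−p)^(11−k) over k:
  k=9: C(11,9)·0.824^9·0.176^2 = 0.2983547
  k=10: C(11,10)·0.824^10·0.176^1 = 0.2793685
  k=11: C(11,11)·0.824^11·0.176^0 = 0.1189048
Total = 0.6966280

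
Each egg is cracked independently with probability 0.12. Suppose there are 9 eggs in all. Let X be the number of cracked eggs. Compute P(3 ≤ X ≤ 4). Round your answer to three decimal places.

X ~ Binomial(9, 0.12); P(3 ≤ X ≤ 4) = Σ C(9,k) p^k (1−p)^(9−k) over k:
  k=3: C(9,3)·0.12^3·0.88^6 = 0.06741
  k=4: C(9,4)·0.12^4·0.88^5 = 0.01379
Total = 0.08120

0.081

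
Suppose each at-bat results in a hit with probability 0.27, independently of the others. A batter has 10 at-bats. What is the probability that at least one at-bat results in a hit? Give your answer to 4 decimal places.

0.9570

P(at least one) = 1 − P(none) = 1 − (1 − 0.27)^10
= 1 − 0.042976 = 0.957024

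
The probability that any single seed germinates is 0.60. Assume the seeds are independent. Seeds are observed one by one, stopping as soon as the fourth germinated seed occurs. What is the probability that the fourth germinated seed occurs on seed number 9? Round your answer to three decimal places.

Y = trial on which the fourth success occurs; negative binomial, r=4, p=0.60.
P(Y=9) = C(8,3) · p^4 · (1−p)^5
= 56 · 0.1296 · 0.01024 = 0.07432

0.074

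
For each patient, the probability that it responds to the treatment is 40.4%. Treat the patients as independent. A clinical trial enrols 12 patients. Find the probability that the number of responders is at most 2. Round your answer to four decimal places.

0.0793

X ~ Binomial(12, 0.404); P(X ≤ 2) = Σ C(12,k) p^k (1−p)^(12−k) over k:
  k=0: C(12,0)·0.404^0·0.596^12 = 0.002009
  k=1: C(12,1)·0.404^1·0.596^11 = 0.016341
  k=2: C(12,2)·0.404^2·0.596^10 = 0.060921
Total = 0.079271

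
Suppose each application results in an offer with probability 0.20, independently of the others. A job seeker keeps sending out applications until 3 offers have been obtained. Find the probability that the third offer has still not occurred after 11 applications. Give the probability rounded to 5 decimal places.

0.61740

Needing more than 11 applications ⇔ fewer than 3 successes in the first 11. With X ~ Binomial(11, 0.20), P(Y > 11) = P(X ≤ 2).
  k=0: C(11,0)·0.20^0·0.80^11 = 0.0858993
  k=1: C(11,1)·0.20^1·0.80^10 = 0.2362232
  k=2: C(11,2)·0.20^2·0.80^9 = 0.2952790
P(X ≤ 2) = 0.6174015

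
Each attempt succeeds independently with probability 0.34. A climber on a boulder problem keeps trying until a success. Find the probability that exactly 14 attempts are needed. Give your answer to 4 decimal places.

0.0015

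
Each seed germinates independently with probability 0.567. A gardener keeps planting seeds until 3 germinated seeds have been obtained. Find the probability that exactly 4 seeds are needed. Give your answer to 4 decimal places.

0.2368

Y = trial on which the third success occurs; negative binomial, r=3, p=0.567.
P(Y=4) = C(3,2) · p^3 · (1−p)^1
= 3 · 0.18228 · 0.433 = 0.236787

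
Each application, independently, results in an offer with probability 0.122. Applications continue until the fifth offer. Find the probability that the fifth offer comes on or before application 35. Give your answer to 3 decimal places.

0.427

Finishing within 35 applications ⇔ at least 5 successes in the first 35. With X ~ Binomial(35, 0.122), P(Y ≤ 35) = 1 − P(X ≤ 4).
  k=0: C(35,0)·0.122^0·0.878^35 = 0.01053
  k=1: C(35,1)·0.122^1·0.878^34 = 0.05120
  k=2: C(35,2)·0.122^2·0.878^33 = 0.12094
  k=3: C(35,3)·0.122^3·0.878^32 = 0.18485
  k=4: C(35,4)·0.122^4·0.878^31 = 0.20548
1 − 0.57299 = 0.42701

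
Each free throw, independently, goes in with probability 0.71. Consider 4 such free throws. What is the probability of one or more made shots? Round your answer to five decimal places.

P(at least one) = 1 − P(none) = 1 − (1 − 0.71)^4
= 1 − 0.0070728 = 0.9929272

0.99293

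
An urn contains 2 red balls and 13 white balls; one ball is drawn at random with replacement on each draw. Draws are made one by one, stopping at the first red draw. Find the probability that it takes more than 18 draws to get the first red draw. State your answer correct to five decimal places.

0.07609

Y = number of draws to the first success; geometric, p = 0.133333.
P(Y > 18) = P(first 18 all fail) = (1−p)^18 = 0.0760918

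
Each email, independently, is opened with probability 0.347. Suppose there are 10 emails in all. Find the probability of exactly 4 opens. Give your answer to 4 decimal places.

0.2361

X ~ Binomial(n=10, p=0.347).
P(X=4) = C(10,4) · p^4 · (1−p)^6
= 210 · 0.014498 · 0.077532 = 0.236057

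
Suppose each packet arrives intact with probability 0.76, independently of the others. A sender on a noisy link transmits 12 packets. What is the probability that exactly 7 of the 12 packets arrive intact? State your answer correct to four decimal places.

X ~ Binomial(n=12, p=0.76).
P(X=7) = C(12,7) · p^7 · (1−p)^5
= 792 · 0.14645 · 0.00079626 = 0.092358

0.0924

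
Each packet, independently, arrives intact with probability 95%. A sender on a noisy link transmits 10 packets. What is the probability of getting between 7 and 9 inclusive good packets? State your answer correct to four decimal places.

0.4002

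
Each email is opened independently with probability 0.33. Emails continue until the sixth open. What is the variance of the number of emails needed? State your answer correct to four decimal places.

36.9146

Y = total emails until the sixth success; negative binomial with r=6, p=0.33.
Var(Y) = r(1−p)/p² = 6·0.67 / 0.33² = 36.914601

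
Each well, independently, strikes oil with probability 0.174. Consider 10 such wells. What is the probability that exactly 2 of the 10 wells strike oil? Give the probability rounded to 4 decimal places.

0.2952

X ~ Binomial(n=10, p=0.174).
P(X=2) = C(10,2) · p^2 · (1−p)^8
= 45 · 0.030276 · 0.21669 = 0.295224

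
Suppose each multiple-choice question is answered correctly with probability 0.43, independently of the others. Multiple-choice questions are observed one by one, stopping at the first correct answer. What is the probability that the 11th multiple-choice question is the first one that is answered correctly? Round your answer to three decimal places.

Geometric (trials to first success), p = 0.43.
P(Y = 11) = (1−p)^10 · p = 0.0036203 · 0.43 = 0.00156

0.002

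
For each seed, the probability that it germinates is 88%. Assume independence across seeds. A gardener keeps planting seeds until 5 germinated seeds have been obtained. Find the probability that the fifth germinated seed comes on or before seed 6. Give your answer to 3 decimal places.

0.844

Finishing within 6 seeds ⇔ at least 5 successes in the first 6. With X ~ Binomial(6, 0.88), P(Y ≤ 6) = 1 − P(X ≤ 4).
  k=0: C(6,0)·0.88^0·0.12^6 = 0.00000
  k=1: C(6,1)·0.88^1·0.12^5 = 0.00013
  k=2: C(6,2)·0.88^2·0.12^4 = 0.00241
  k=3: C(6,3)·0.88^3·0.12^3 = 0.02355
  k=4: C(6,4)·0.88^4·0.12^2 = 0.12953
1 − 0.15563 = 0.84437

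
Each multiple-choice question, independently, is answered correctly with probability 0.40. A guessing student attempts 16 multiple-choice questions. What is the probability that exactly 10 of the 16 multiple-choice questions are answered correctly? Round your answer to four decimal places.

X ~ Binomial(n=16, p=0.40).
P(X=10) = C(16,10) · p^10 · (1−p)^6
= 8008 · 0.00010486 · 0.046656 = 0.039177

0.0392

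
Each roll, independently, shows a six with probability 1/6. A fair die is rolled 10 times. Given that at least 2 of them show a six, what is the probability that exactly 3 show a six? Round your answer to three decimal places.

0.301

X ~ Binomial(10, 0.166667). Want P(X=3 | X≥2) = P(X=3) / P(X≥2).
P(X=3) = C(10,3)·0.166667^3·0.833333^7 = 0.15505
P(X≥2) = 1 − 0.16151 − 0.32301 = 0.51548
Ratio = 0.15505 / 0.51548 = 0.30078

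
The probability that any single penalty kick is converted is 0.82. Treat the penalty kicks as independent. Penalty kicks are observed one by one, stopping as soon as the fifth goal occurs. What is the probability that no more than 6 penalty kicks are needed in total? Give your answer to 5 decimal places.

Finishing within 6 penalty kicks ⇔ at least 5 successes in the first 6. With X ~ Binomial(6, 0.82), P(Y ≤ 6) = 1 − P(X ≤ 4).
  k=0: C(6,0)·0.82^0·0.18^6 = 0.0000340
  k=1: C(6,1)·0.82^1·0.18^5 = 0.0009297
  k=2: C(6,2)·0.82^2·0.18^4 = 0.0105879
  k=3: C(6,3)·0.82^3·0.18^3 = 0.0643116
  k=4: C(6,4)·0.82^4·0.18^2 = 0.2197312
1 − 0.2955943 = 0.7044057

0.70441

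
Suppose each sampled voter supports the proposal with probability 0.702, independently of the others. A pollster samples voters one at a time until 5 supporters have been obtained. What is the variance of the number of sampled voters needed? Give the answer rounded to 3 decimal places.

Y = total sampled voters until the fifth success; negative binomial with r=5, p=0.702.
Var(Y) = r(1−p)/p² = 5·0.298 / 0.702² = 3.02351

3.024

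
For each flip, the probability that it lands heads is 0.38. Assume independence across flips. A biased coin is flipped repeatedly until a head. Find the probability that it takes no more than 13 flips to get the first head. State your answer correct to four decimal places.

0.9980

Y = number of flips to the first success; geometric, p = 0.38.
P(Y ≤ 13) = 1 − (1−p)^13 = 1 − 0.002000 = 0.998000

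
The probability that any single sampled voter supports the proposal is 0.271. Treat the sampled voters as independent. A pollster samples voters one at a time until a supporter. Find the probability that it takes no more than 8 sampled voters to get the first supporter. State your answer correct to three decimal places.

Y = number of sampled voters to the first success; geometric, p = 0.271.
P(Y ≤ 8) = 1 − (1−p)^8 = 1 − 0.07977 = 0.92023

0.920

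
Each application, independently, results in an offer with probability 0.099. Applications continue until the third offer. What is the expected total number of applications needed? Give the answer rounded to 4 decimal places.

Y = total applications until the third success; negative binomial with r=3, p=0.099.
E[Y] = r / p = 3 / 0.099 = 30.303030

30.3030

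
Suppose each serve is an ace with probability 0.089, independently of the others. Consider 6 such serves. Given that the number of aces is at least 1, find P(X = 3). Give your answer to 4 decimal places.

X ~ Binomial(6, 0.089). Want P(X=3 | X≥1) = P(X=3) / P(X≥1).
P(X=3) = C(6,3)·0.089^3·0.911^3 = 0.010660
P(X≥1) = 1 − 0.571624 = 0.428376
Ratio = 0.010660 / 0.428376 = 0.024885

0.0249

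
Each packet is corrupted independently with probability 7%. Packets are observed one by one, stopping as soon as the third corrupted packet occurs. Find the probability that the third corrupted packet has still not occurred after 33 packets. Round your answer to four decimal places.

0.5905

Needing more than 33 packets ⇔ fewer than 3 successes in the first 33. With X ~ Binomial(33, 0.07), P(Y > 33) = P(X ≤ 2).
  k=0: C(33,0)·0.07^0·0.93^33 = 0.091188
  k=1: C(33,1)·0.07^1·0.93^32 = 0.226499
  k=2: C(33,2)·0.07^2·0.93^31 = 0.272773
P(X ≤ 2) = 0.590460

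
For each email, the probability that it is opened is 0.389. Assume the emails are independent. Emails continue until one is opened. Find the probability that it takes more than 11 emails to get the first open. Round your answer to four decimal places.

0.0044

Y = number of emails to the first success; geometric, p = 0.389.
P(Y > 11) = P(first 11 all fail) = (1−p)^11 = 0.004431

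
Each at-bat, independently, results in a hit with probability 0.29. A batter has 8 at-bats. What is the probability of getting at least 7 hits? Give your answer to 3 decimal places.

0.001

X ~ Binomial(8, 0.29); P(X ≥ 7) = Σ C(8,k) p^k (1−p)^(8−k) over k:
  k=7: C(8,7)·0.29^7·0.71^1 = 0.00098
  k=8: C(8,8)·0.29^8·0.71^0 = 0.00005
Total = 0.00103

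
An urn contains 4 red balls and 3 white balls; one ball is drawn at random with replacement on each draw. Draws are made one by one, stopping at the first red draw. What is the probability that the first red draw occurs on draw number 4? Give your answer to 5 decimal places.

0.04498

Geometric (trials to first success), p = 0.571429.
P(Y = 4) = (1−p)^3 · p = 0.078717 · 0.571429 = 0.0449813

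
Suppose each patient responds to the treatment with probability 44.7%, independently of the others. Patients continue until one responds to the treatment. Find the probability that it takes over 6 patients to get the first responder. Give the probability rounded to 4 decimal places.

Y = number of patients to the first success; geometric, p = 0.447.
P(Y > 6) = P(first 6 all fail) = (1−p)^6 = 0.028599

0.0286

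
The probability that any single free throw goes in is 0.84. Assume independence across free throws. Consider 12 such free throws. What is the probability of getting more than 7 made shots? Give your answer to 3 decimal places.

0.969

X ~ Binomial(12, 0.84); P(X ≥ 8) = Σ C(12,k) p^k (1−p)^(12−k) over k:
  k=8: C(12,8)·0.84^8·0.16^4 = 0.08041
  k=9: C(12,9)·0.84^9·0.16^3 = 0.18763
  k=10: C(12,10)·0.84^10·0.16^2 = 0.29551
  k=11: C(12,11)·0.84^11·0.16^1 = 0.28208
  k=12: C(12,12)·0.84^12·0.16^0 = 0.12341
Total = 0.96904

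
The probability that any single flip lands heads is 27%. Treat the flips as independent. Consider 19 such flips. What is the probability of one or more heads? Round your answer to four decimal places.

0.9975

P(at least one) = 1 − P(none) = 1 − (1 − 0.27)^19
= 1 − 0.002530 = 0.997470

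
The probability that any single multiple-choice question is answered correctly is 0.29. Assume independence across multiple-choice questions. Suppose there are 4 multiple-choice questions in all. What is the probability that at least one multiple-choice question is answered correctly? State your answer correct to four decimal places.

0.7459

P(at least one) = 1 − P(none) = 1 − (1 − 0.29)^4
= 1 − 0.254117 = 0.745883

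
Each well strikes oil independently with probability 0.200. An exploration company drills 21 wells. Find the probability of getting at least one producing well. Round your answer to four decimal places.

P(at least one) = 1 − P(none) = 1 − (1 − 0.20)^21
= 1 − 0.009223 = 0.990777

0.9908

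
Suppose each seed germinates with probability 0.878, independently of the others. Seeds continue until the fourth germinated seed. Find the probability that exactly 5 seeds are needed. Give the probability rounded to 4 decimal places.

0.2900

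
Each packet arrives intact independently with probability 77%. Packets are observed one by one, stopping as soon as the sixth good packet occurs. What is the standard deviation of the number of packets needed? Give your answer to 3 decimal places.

Y = total packets until the sixth success; negative binomial with r=6, p=0.77.
SD(Y) = √[r(1−p)/p²] = √(2.32754) = 1.52563

1.526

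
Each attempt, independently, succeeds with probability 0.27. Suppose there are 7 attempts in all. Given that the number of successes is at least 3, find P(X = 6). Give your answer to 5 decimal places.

0.00692

X ~ Binomial(7, 0.27). Want P(X=6 | X≥3) = P(X=6) / P(X≥3).
P(X=6) = C(7,6)·0.27^6·0.73^1 = 0.0019797
P(X≥3) = 1 − 0.1104740 − 0.2860217 − 0.3173665 = 0.2861378
Ratio = 0.0019797 / 0.2861378 = 0.0069188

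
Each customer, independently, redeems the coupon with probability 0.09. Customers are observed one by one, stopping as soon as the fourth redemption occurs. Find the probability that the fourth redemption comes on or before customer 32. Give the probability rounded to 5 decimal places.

0.32444

Finishing within 32 customers ⇔ at least 4 successes in the first 32. With X ~ Binomial(32, 0.09), P(Y ≤ 32) = 1 − P(X ≤ 3).
  k=0: C(32,0)·0.09^0·0.91^32 = 0.0489018
  k=1: C(32,1)·0.09^1·0.91^31 = 0.1547660
  k=2: C(32,2)·0.09^2·0.91^30 = 0.2372512
  k=3: C(32,3)·0.09^3·0.91^29 = 0.2346441
1 − 0.6755631 = 0.3244369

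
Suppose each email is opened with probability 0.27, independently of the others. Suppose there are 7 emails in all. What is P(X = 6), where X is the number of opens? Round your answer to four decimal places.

X ~ Binomial(n=7, p=0.27).
P(X=6) = C(7,6) · p^6 · (1−p)^1
= 7 · 0.00038742 · 0.73 = 0.001980

0.0020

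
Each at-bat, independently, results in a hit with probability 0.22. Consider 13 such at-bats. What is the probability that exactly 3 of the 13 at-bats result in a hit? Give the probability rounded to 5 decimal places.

X ~ Binomial(n=13, p=0.22).
P(X=3) = C(13,3) · p^3 · (1−p)^10
= 286 · 0.010648 · 0.083358 = 0.2538517

0.25385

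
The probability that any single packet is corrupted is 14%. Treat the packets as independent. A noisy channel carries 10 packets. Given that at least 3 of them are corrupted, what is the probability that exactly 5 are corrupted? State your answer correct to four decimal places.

0.0413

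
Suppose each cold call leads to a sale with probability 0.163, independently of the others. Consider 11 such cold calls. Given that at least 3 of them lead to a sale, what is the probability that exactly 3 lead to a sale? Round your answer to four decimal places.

0.6581

X ~ Binomial(11, 0.163). Want P(X=3 | X≥3) = P(X=3) / P(X≥3).
P(X=3) = C(11,3)·0.163^3·0.837^8 = 0.172128
P(X≥3) = 1 − 0.141247 − 0.302576 − 0.294623 = 0.261553
Ratio = 0.172128 / 0.261553 = 0.658098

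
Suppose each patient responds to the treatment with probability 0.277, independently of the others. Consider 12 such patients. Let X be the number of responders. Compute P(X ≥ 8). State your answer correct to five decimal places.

0.00558

X ~ Binomial(12, 0.277); P(X ≥ 8) = Σ C(12,k) p^k (1−p)^(12−k) over k:
  k=8: C(12,8)·0.277^8·0.723^4 = 0.0046881
  k=9: C(12,9)·0.277^9·0.723^3 = 0.0007983
  k=10: C(12,10)·0.277^10·0.723^2 = 0.0000918
  k=11: C(12,11)·0.277^11·0.723^1 = 0.0000064
  k=12: C(12,12)·0.277^12·0.723^0 = 0.0000002
Total = 0.0055847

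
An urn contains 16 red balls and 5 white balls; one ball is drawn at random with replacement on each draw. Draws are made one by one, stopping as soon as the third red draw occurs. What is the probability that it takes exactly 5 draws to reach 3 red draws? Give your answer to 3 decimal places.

0.150

Y = trial on which the third success occurs; negative binomial, r=3, p=0.761905.
P(Y=5) = C(4,2) · p^3 · (1−p)^2
= 6 · 0.44228 · 0.056689 = 0.15044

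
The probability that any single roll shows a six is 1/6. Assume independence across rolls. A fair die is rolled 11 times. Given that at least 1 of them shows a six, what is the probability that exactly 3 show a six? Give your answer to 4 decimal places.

0.2053

X ~ Binomial(11, 0.166667). Want P(X=3 | X≥1) = P(X=3) / P(X≥1).
P(X=3) = C(11,3)·0.166667^3·0.833333^8 = 0.177656
P(X≥1) = 1 − 0.134588 = 0.865412
Ratio = 0.177656 / 0.865412 = 0.205285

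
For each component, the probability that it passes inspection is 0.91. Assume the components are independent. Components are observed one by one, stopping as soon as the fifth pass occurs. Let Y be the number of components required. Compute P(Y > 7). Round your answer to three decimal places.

Needing more than 7 components ⇔ fewer than 5 successes in the first 7. With X ~ Binomial(7, 0.91), P(Y > 7) = P(X ≤ 4).
  k=0: C(7,0)·0.91^0·0.09^7 = 0.00000
  k=1: C(7,1)·0.91^1·0.09^6 = 0.00000
  k=2: C(7,2)·0.91^2·0.09^5 = 0.00010
  k=3: C(7,3)·0.91^3·0.09^4 = 0.00173
  k=4: C(7,4)·0.91^4·0.09^3 = 0.01750
P(X ≤ 4) = 0.01933

0.019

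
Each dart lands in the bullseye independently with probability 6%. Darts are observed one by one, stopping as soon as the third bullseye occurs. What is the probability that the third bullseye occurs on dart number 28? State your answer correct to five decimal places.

Y = trial on which the third success occurs; negative binomial, r=3, p=0.06.
P(Y=28) = C(27,2) · p^3 · (1−p)^25
= 351 · 0.000216 · 0.21291 = 0.0161420

0.01614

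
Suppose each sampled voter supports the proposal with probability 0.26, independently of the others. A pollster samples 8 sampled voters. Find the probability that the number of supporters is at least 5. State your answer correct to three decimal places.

X ~ Binomial(8, 0.26); P(X ≥ 5) = Σ C(8,k) p^k (1−p)^(8−k) over k:
  k=5: C(8,5)·0.26^5·0.74^3 = 0.02696
  k=6: C(8,6)·0.26^6·0.74^2 = 0.00474
  k=7: C(8,7)·0.26^7·0.74^1 = 0.00048
  k=8: C(8,8)·0.26^8·0.74^0 = 0.00002
Total = 0.03219

0.032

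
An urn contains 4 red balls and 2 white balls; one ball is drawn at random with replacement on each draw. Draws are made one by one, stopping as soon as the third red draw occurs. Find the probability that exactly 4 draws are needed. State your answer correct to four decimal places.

0.2963

Y = trial on which the third success occurs; negative binomial, r=3, p=0.666667.
P(Y=4) = C(3,2) · p^3 · (1−p)^1
= 3 · 0.2963 · 0.33333 = 0.296296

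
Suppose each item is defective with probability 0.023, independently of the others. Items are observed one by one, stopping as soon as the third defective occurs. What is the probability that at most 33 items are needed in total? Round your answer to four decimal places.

0.0398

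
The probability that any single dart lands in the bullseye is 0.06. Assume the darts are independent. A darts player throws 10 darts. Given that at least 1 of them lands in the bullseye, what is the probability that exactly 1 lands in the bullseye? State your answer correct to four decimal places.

X ~ Binomial(10, 0.06). Want P(X=1 | X≥1) = P(X=1) / P(X≥1).
P(X=1) = C(10,1)·0.06^1·0.94^9 = 0.343797
P(X≥1) = 1 − 0.538615 = 0.461385
Ratio = 0.343797 / 0.461385 = 0.745141

0.7451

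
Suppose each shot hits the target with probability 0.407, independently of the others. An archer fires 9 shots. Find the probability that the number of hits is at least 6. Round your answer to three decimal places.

X ~ Binomial(9, 0.407); P(X ≥ 6) = Σ C(9,k) p^k (1−p)^(9−k) over k:
  k=6: C(9,6)·0.407^6·0.593^3 = 0.07962
  k=7: C(9,7)·0.407^7·0.593^2 = 0.02342
  k=8: C(9,8)·0.407^8·0.593^1 = 0.00402
  k=9: C(9,9)·0.407^9·0.593^0 = 0.00031
Total = 0.10736

0.107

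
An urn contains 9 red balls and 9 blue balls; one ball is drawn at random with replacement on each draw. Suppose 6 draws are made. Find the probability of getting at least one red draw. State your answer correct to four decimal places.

0.9844

P(at least one) = 1 − P(none) = 1 − (1 − 0.50)^6
= 1 − 0.015625 = 0.984375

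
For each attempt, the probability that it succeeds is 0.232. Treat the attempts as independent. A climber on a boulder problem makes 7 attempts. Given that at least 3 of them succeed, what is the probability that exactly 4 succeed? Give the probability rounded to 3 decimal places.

0.222

X ~ Binomial(7, 0.232). Want P(X=4 | X≥3) = P(X=4) / P(X≥3).
P(X=4) = C(7,4)·0.232^4·0.768^3 = 0.04593
P(X≥3) = 1 − 0.15759 − 0.33324 − 0.30200 = 0.20718
Ratio = 0.04593 / 0.20718 = 0.22170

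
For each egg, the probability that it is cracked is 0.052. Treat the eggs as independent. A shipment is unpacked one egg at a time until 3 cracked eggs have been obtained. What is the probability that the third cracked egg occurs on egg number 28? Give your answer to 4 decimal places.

0.0130

Y = trial on which the third success occurs; negative binomial, r=3, p=0.052.
P(Y=28) = C(27,2) · p^3 · (1−p)^25
= 351 · 0.00014061 · 0.26315 = 0.012988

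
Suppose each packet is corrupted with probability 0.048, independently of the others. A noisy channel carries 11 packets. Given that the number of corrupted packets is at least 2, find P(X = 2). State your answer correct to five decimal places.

0.85642

X ~ Binomial(11, 0.048). Want P(X=2 | X≥2) = P(X=2) / P(X≥2).
P(X=2) = C(11,2)·0.048^2·0.952^9 = 0.0813912
P(X≥2) = 1 − 0.5821118 − 0.3228519 = 0.0950362
Ratio = 0.0813912 / 0.0950362 = 0.8564235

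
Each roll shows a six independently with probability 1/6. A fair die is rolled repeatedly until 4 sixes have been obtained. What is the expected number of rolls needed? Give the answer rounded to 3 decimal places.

Y = total rolls until the fourth success; negative binomial with r=4, p=0.166667.
E[Y] = r / p = 4 / 0.166667 = 24.00000

24.000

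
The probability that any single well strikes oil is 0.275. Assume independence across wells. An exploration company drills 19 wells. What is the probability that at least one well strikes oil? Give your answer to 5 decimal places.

P(at least one) = 1 − P(none) = 1 − (1 − 0.275)^19
= 1 − 0.0022204 = 0.9977796

0.99778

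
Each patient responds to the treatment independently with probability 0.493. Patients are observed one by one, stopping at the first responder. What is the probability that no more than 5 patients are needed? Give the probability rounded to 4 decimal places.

Y = number of patients to the first success; geometric, p = 0.493.
P(Y ≤ 5) = 1 − (1−p)^5 = 1 − 0.033500 = 0.966500

0.9665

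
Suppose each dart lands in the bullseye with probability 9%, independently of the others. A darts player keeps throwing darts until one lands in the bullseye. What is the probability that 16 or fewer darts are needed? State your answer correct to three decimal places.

0.779

Y = number of darts to the first success; geometric, p = 0.09.
P(Y ≤ 16) = 1 − (1−p)^16 = 1 − 0.22114 = 0.77886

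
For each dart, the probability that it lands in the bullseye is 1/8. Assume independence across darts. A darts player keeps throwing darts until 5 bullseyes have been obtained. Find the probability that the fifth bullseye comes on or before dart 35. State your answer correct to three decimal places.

Finishing within 35 darts ⇔ at least 5 successes in the first 35. With X ~ Binomial(35, 0.125), P(Y ≤ 35) = 1 − P(X ≤ 4).
  k=0: C(35,0)·0.125^0·0.875^35 = 0.00934
  k=1: C(35,1)·0.125^1·0.875^34 = 0.04669
  k=2: C(35,2)·0.125^2·0.875^33 = 0.11340
  k=3: C(35,3)·0.125^3·0.875^32 = 0.17820
  k=4: C(35,4)·0.125^4·0.875^31 = 0.20365
1 − 0.55128 = 0.44872

0.449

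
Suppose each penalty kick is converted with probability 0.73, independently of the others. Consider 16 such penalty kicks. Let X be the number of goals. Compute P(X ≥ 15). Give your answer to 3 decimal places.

0.045

X ~ Binomial(16, 0.73); P(X ≥ 15) = Σ C(16,k) p^k (1−p)^(16−k) over k:
  k=15: C(16,15)·0.73^15·0.27^1 = 0.03849
  k=16: C(16,16)·0.73^16·0.27^0 = 0.00650
Total = 0.04499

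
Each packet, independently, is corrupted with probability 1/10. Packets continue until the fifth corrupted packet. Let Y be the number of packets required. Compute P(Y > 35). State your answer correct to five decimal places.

0.73075

Needing more than 35 packets ⇔ fewer than 5 successes in the first 35. With X ~ Binomial(35, 0.10), P(Y > 35) = P(X ≤ 4).
  k=0: C(35,0)·0.10^0·0.90^35 = 0.0250316
  k=1: C(35,1)·0.10^1·0.90^34 = 0.0973449
  k=2: C(35,2)·0.10^2·0.90^33 = 0.1838738
  k=3: C(35,3)·0.10^3·0.90^32 = 0.2247346
  k=4: C(35,4)·0.10^4·0.90^31 = 0.1997641
P(X ≤ 4) = 0.7307490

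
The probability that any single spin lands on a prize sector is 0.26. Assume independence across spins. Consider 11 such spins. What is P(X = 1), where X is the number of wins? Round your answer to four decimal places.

X ~ Binomial(n=11, p=0.26).
P(X=1) = C(11,1) · p^1 · (1−p)^10
= 11 · 0.26 · 0.04924 = 0.140826

0.1408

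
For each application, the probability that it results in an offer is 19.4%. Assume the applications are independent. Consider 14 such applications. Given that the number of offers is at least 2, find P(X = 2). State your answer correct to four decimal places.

0.3273

X ~ Binomial(14, 0.194). Want P(X=2 | X≥2) = P(X=2) / P(X≥2).
P(X=2) = C(14,2)·0.194^2·0.806^12 = 0.257434
P(X≥2) = 1 − 0.048830 − 0.164545 = 0.786624
Ratio = 0.257434 / 0.786624 = 0.327264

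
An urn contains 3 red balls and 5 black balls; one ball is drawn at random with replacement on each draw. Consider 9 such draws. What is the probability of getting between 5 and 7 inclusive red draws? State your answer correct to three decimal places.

0.214

X ~ Binomial(9, 0.375); P(5 ≤ X ≤ 7) = Σ C(9,k) p^k (1−p)^(9−k) over k:
  k=5: C(9,5)·0.375^5·0.625^4 = 0.14258
  k=6: C(9,6)·0.375^6·0.625^3 = 0.05703
  k=7: C(9,7)·0.375^7·0.625^2 = 0.01466
Total = 0.21427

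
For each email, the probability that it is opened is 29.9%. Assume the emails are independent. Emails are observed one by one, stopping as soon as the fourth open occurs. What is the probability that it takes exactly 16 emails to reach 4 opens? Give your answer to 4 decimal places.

0.0512

Y = trial on which the fourth success occurs; negative binomial, r=4, p=0.299.
P(Y=16) = C(15,3) · p^4 · (1−p)^12
= 455 · 0.0079925 · 0.01408 = 0.051205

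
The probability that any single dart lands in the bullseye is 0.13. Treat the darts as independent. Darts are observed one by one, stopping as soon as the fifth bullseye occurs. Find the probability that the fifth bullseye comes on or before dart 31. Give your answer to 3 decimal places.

0.377

Finishing within 31 darts ⇔ at least 5 successes in the first 31. With X ~ Binomial(31, 0.13), P(Y ≤ 31) = 1 − P(X ≤ 4).
  k=0: C(31,0)·0.13^0·0.87^31 = 0.01334
  k=1: C(31,1)·0.13^1·0.87^30 = 0.06178
  k=2: C(31,2)·0.13^2·0.87^29 = 0.13848
  k=3: C(31,3)·0.13^3·0.87^28 = 0.20003
  k=4: C(31,4)·0.13^4·0.87^27 = 0.20923
1 − 0.62287 = 0.37713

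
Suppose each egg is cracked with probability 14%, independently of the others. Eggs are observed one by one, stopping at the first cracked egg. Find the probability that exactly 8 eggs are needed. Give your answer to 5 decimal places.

0.04871

Geometric (trials to first success), p = 0.14.
P(Y = 8) = (1−p)^7 · p = 0.34793 · 0.14 = 0.0487099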